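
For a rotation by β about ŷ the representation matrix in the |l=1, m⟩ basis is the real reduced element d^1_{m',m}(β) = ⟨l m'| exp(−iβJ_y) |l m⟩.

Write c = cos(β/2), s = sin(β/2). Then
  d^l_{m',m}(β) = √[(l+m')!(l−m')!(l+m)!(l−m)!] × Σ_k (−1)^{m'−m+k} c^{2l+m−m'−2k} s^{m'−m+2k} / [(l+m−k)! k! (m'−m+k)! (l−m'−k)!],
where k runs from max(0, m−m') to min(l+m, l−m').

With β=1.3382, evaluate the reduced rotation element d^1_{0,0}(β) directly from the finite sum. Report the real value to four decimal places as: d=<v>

d^1_{0,0}(β=1.3382) via Wigner's sum:
Half-angle: c=0.784380, s=0.620280. N=√(1·1·1·1)=1.000000
Admissible k: 0..1 (factorial args all ≥0)
  k=0: (−1)^0·1.0000/(1)·0.7844^2·0.6203^0 = +0.615252
  k=1: (−1)^1·1.0000/(1)·0.7844^0·0.6203^2 = -0.384748
d^1_{0,0}(1.3382) = +0.615252 -0.384748 = +0.230505

d=0.2305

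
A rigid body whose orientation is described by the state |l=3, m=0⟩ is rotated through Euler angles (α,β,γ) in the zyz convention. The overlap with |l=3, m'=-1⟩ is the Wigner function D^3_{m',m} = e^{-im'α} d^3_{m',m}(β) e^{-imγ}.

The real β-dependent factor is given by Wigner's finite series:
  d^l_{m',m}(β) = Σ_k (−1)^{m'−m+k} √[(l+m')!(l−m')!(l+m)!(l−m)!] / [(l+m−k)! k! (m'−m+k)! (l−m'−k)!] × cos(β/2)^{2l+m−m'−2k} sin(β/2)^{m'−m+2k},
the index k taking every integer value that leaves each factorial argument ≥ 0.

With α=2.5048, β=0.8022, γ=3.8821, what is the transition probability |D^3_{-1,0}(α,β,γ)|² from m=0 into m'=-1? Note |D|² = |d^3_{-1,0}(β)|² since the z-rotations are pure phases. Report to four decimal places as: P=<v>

Split into d^3_{-1,0}(β=0.8022) × two z-phases.
Half-angle: c=0.920632, s=0.390431. N=√(2·24·6·6)=41.569219
Admissible k: 1..3 (factorial args all ≥0)
  k=1: (−1)^0·41.5692/(12)·0.9206^5·0.3904^1 = +0.894470
  k=2: (−1)^1·41.5692/(4)·0.9206^3·0.3904^3 = -0.482619
  k=3: (−1)^2·41.5692/(12)·0.9206^1·0.3904^5 = +0.028933
d^3_{-1,0}(0.8022) = +0.894470 -0.482619 +0.028933 = +0.440785
|D^3_{-1,0}|² = |d^3_{-1,0}(β)|² = (+0.440785)² = 0.194291 (the z-rotation phases have unit modulus)

P=0.1943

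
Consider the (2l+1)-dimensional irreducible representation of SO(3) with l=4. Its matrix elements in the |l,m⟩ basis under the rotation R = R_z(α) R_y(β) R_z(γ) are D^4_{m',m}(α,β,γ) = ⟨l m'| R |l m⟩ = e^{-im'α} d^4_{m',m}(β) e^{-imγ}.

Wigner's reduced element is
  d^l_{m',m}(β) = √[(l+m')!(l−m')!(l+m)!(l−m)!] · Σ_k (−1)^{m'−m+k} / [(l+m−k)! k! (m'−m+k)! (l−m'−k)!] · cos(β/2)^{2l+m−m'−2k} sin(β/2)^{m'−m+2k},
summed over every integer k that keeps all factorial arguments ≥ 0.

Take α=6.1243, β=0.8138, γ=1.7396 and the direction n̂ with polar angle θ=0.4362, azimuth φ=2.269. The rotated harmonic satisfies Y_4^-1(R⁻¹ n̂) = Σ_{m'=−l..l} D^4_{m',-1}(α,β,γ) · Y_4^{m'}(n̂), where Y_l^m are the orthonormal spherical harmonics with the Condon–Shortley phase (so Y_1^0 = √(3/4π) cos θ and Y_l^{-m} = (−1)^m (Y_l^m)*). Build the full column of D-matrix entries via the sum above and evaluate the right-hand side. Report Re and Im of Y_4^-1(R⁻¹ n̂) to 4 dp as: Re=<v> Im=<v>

Re=-0.1500 Im=0.2925

Need the full column D^4_{m',-1} for m'=−4..4 at α=6.1243, β=0.8138, γ=1.7396.
cos(β/2)=0.918352, sin(β/2)=0.395764
d^4_{-4,-1}: single k=3 term ⇒ +0.303005;  D = +0.136345+0.270596i
d^4_{-3,-1}: k∈[2..3] ⇒ +0.745760 -0.230835 = +0.514924;  D = +0.156029+0.490716i
d^4_{-2,-1}: k∈[1..3] ⇒ +0.924991 -0.858939 +0.106347 = +0.172399;  D = +0.025587+0.170490i
d^4_{-1,-1}: k∈[0..3] ⇒ +0.505911 -1.409353 +0.523486 -0.032407 = -0.412364;  D = +0.004090-0.412344i
d^4_{0,-1}: k∈[0..3] ⇒ -0.975026 +1.086482 -0.201780 +0.006246 = -0.084078;  D = +0.014125-0.082883i
d^4_{1,-1}: k∈[0..3] ⇒ +0.939569 -0.523486 +0.048610 -0.000602 = +0.464092;  D = -0.149371+0.439397i
d^4_{2,-1}: k∈[0..2] ⇒ -0.572626 +0.159521 -0.005925 = -0.419030;  D = +0.195939-0.370398i
d^4_{3,-1}: k∈[0..1] ⇒ +0.230835 -0.025722 = +0.205113;  D = -0.123389+0.163849i
d^4_{4,-1}: single k=0 term ⇒ -0.056274;  D = +0.040538-0.039030i
Y_4^{m'}(θ=0.4362,φ=2.269) and Σ D·Y over m':
  (+0.1363+0.2706i)·(-0.0133-0.0048i)  (+0.1560+0.4907i)·(+0.0741-0.0428i)  (+0.0256+0.1705i)·(-0.0492+0.2794i)  (+0.0041-0.4123i)·(-0.3203-0.3817i)  (+0.0141-0.0829i)·(+0.2089+0.0000i)  (-0.1494+0.4394i)·(+0.3203-0.3817i)  (+0.1959-0.3704i)·(-0.0492-0.2794i)  (-0.1234+0.1638i)·(-0.0741-0.0428i)  (+0.0405-0.0390i)·(-0.0133+0.0048i)
Y_4^-1(R⁻¹ n̂) = -0.150026+0.292499i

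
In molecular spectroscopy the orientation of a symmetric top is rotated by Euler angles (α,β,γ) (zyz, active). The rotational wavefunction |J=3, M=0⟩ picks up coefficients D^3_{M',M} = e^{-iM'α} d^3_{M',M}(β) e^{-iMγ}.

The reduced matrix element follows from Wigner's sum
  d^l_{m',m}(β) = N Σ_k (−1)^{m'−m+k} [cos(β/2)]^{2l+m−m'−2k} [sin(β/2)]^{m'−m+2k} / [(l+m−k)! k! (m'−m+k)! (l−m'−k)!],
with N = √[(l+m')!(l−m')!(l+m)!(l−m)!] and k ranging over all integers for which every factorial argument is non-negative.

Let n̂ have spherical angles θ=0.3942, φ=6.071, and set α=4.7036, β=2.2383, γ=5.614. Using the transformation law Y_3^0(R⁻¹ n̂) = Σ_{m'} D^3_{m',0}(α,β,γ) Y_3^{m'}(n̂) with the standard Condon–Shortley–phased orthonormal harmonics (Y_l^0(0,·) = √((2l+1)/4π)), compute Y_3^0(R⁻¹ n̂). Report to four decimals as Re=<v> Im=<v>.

Re=0.3232 Im=0.0000

Need the full column D^3_{m',0} for m'=−3..3 at α=4.7036, β=2.2383, γ=5.614.
cos(β/2)=0.436447, sin(β/2)=0.899730
d^3_{-3,0}: single k=3 term ⇒ +0.270799;  D = +0.007139+0.270705i
d^3_{-2,0}: k∈[2..3] ⇒ +0.160884 -0.683711 = -0.522828;  D = +0.522747-0.009190i
d^3_{-1,0}: k∈[1..3] ⇒ +0.049359 -0.629280 +0.891421 = +0.311500;  D = -0.002738-0.311488i
d^3_{0,0}: k∈[0..3] ⇒ +0.006912 -0.264359 +1.123452 -0.530484 = +0.335521;  D = +0.335521+0.000000i
d^3_{1,0}: k∈[0..2] ⇒ -0.049359 +0.629280 -0.891421 = -0.311500;  D = +0.002738-0.311488i
d^3_{2,0}: k∈[0..1] ⇒ +0.160884 -0.683711 = -0.522828;  D = +0.522747+0.009190i
d^3_{3,0}: single k=0 term ⇒ -0.270799;  D = -0.007139+0.270705i
Y_3^{m'}(θ=0.3942,φ=6.071) and Σ D·Y over m':
  (+0.0071+0.2707i)·(+0.0190+0.0141i)  (+0.5227-0.0092i)·(+0.1268+0.0573i)  (-0.0027-0.3115i)·(+0.3959+0.0853i)  (+0.3355+0.0000i)·(+0.4350+0.0000i)  (+0.0027-0.3115i)·(-0.3959+0.0853i)  (+0.5227+0.0092i)·(+0.1268-0.0573i)  (-0.0071+0.2707i)·(-0.0190+0.0141i)
Y_3^0(R⁻¹ n̂) = +0.323239+0.000000i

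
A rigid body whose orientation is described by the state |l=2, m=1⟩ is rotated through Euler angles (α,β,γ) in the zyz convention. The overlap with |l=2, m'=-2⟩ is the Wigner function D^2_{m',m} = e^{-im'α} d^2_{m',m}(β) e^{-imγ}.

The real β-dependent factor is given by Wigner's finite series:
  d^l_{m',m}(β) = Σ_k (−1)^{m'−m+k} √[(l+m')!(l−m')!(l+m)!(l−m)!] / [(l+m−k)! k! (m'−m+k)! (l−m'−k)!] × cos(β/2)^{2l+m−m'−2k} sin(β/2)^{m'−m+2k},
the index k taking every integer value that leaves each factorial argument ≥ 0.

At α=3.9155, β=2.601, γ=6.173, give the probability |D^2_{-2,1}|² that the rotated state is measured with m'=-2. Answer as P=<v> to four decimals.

First d^2_{-2,1}(β=2.601), then the phase factors e^{-i(-2)α} and e^{-i(1)γ}:
With c≡cos(β/2)=0.267017 and s≡sin(β/2)=0.963692, N=[1·24·6·1]^{1/2}=12.000000
The bounds max(0,m−m')=3 and min(l+m,l−m')=3 give 1 term
  k=3: (−1)^0·12.0000/(6)·0.2670^1·0.9637^3 = +0.477951
d^2_{-2,1}(2.601) = +0.477951
|D^2_{-2,1}|² = |d^2_{-2,1}(β)|² = (+0.477951)² = 0.228437 (the z-rotation phases have unit modulus)

P=0.2284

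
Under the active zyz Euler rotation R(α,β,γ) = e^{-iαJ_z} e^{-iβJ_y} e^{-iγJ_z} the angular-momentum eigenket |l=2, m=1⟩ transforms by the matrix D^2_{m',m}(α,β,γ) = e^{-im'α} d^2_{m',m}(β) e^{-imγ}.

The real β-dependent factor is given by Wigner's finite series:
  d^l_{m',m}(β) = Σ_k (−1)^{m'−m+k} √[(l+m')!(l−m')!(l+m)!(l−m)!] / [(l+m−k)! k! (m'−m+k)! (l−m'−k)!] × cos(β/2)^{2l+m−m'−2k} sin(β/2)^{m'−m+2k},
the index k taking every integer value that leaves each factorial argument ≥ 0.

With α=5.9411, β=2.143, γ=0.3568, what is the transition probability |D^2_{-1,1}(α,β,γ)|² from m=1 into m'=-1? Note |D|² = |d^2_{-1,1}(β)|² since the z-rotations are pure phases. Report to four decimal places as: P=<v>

First d^2_{-1,1}(β=2.143), then the phase factors e^{-i(-1)α} and e^{-i(1)γ}:
c=cos(2.143/2)=0.478808, s=sin(2.143/2)=0.877920; N=√[1·6·6·1]=6.000000
k∈{2,3} keeps every argument non-negative
  k=2: (−1)^0·6.0000/(2)·0.4788^2·0.8779^2 = +0.530095
  k=3: (−1)^1·6.0000/(6)·0.4788^0·0.8779^4 = -0.594045
d^2_{-1,1}(2.143) = +0.530095 -0.594045 = -0.063950
|D^2_{-1,1}|² = |d^2_{-1,1}(β)|² = (-0.063950)² = 0.004090 (the z-rotation phases have unit modulus)

P=0.0041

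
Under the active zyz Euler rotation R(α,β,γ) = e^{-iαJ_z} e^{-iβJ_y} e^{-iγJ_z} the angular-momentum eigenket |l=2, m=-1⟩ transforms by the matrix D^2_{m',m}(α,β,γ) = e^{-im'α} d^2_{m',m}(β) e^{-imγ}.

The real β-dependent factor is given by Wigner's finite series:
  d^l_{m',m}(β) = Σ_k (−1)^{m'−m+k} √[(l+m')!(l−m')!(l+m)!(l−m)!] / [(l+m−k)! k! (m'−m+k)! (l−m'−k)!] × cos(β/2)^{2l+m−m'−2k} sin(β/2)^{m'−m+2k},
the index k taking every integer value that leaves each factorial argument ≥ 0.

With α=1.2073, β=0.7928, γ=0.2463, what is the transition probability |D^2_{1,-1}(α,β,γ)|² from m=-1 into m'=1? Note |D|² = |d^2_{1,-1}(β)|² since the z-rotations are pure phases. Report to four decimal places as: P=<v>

Split into d^2_{1,-1}(β=0.7928) × two z-phases.
With c≡cos(β/2)=0.922457 and s≡sin(β/2)=0.386100, N=[6·1·1·6]^{1/2}=6.000000
The bounds max(0,m−m')=0 and min(l+m,l−m')=1 give 2 terms
  k=0: (−1)^2·6.0000/(2)·0.9225^2·0.3861^2 = +0.380551
  k=1: (−1)^3·6.0000/(6)·0.9225^0·0.3861^4 = -0.022223
d^2_{1,-1}(0.7928) = +0.380551 -0.022223 = +0.358328
|D^2_{1,-1}|² = |d^2_{1,-1}(β)|² = (+0.358328)² = 0.128399 (the z-rotation phases have unit modulus)

P=0.1284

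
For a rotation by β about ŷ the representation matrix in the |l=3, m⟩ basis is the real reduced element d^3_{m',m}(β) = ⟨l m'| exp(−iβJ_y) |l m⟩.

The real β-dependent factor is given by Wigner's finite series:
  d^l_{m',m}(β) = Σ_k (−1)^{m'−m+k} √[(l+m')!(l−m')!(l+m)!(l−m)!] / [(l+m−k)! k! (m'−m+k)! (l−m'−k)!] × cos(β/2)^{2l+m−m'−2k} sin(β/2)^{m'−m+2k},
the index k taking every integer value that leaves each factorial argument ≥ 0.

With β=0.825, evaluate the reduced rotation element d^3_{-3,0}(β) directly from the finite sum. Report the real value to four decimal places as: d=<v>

d^3_{-3,0}(β=0.825) via Wigner's sum:
c=cos(0.825/2)=0.916121, s=sin(0.825/2)=0.400901; N=√[1·720·6·6]=160.996894
The bounds max(0,m−m')=3 and min(l+m,l−m')=3 give 1 term
  k=3: (−1)^0·160.9969/(36)·0.9161^3·0.4009^3 = +0.221557
d^3_{-3,0}(0.825) = +0.221557

d=0.2216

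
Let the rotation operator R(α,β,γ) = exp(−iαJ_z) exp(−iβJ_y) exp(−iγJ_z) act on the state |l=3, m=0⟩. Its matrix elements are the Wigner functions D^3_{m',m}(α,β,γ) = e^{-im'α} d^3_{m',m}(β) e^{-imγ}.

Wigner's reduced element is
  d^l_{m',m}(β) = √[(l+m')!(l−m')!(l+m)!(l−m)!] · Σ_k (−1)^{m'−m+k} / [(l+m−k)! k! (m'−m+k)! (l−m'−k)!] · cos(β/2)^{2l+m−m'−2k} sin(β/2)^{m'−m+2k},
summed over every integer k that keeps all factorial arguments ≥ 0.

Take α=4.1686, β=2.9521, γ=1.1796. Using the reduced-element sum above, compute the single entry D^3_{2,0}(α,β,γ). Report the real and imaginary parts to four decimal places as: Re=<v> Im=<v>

Re=0.0222 Im=0.0423

First d^3_{2,0}(β=2.9521), then the phase factors e^{-i(2)α} and e^{-i(0)γ}:
With c≡cos(β/2)=0.094605 and s≡sin(β/2)=0.995515, N=[120·1·6·6]^{1/2}=65.726707
k: max(0,(0)−(2))=0 … min(3+(0),3−(2))=1
  k=0: (−1)^2·65.7267/(12)·0.0946^4·0.9955^2 = +0.000435
  k=1: (−1)^3·65.7267/(12)·0.0946^2·0.9955^4 = -0.048148
d^3_{2,0}(2.9521) = +0.000435 -0.048148 = -0.047713
D = (-0.464631-0.885504i)·(-0.047713)·(+1.000000+0.000000i) = +0.022169+0.042250i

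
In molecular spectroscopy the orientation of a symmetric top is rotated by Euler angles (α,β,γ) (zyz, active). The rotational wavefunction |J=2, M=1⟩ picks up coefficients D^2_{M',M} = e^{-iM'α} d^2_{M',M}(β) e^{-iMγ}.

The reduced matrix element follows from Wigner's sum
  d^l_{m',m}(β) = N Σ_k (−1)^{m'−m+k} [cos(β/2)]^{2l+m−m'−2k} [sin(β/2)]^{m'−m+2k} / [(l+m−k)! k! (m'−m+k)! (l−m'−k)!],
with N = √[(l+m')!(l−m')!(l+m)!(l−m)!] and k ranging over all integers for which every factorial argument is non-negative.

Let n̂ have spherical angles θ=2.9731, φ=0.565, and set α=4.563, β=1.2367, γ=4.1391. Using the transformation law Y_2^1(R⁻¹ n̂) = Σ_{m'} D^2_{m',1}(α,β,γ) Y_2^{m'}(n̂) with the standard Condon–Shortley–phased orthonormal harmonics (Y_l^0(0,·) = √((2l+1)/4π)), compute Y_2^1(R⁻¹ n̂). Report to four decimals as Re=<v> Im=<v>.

Re=-0.1953 Im=0.2255

Need the full column D^2_{m',1} for m'=−2..2 at α=4.563, β=1.2367, γ=4.1391.
cos(β/2)=0.814836, sin(β/2)=0.579691
d^2_{-2,1}: single k=3 term ⇒ +0.317461;  D = +0.086056-0.305575i
d^2_{-1,1}: k∈[2..3] ⇒ +0.669354 -0.112924 = +0.556429;  D = +0.507181+0.228870i
d^2_{0,1}: k∈[1..2] ⇒ +0.768216 -0.388809 = +0.379407;  D = -0.205789+0.318748i
d^2_{1,1}: k∈[0..1] ⇒ +0.440840 -0.669354 = -0.228514;  D = +0.171394+0.151138i
d^2_{2,1}: single k=0 term ⇒ -0.627246;  D = -0.480257+0.403473i
Y_2^{m'}(θ=2.9731,φ=0.565) and Σ D·Y over m':
  (+0.0861-0.3056i)·(+0.0046-0.0098i)  (+0.5072+0.2289i)·(-0.1079+0.0684i)  (-0.2058+0.3187i)·(+0.6042+0.0000i)  (+0.1714+0.1511i)·(+0.1079+0.0684i)  (-0.4803+0.4035i)·(+0.0046+0.0098i)
Y_2^1(R⁻¹ n̂) = -0.195333+0.225487i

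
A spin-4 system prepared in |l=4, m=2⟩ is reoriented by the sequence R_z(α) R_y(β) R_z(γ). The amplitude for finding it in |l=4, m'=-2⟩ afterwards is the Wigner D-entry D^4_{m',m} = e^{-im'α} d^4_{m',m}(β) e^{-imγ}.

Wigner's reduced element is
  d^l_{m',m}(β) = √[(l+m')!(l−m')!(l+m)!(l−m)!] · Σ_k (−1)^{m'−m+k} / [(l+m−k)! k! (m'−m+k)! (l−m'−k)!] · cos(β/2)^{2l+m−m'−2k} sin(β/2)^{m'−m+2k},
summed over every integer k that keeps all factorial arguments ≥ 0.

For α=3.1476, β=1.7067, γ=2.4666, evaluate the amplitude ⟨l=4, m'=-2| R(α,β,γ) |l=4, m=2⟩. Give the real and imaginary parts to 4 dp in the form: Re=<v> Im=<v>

Re=0.0120 Im=0.0568

D^4_{-2,2}(3.1476,1.7067,2.4666) = e^{-i·-2·3.1476}·d^4_{-2,2}(1.7067)·e^{-i·2·2.4666}. Compute d first:
c=cos(1.7067/2)=0.657463, s=sin(1.7067/2)=0.753487; N=√[2·720·720·2]=1440.000000
Admissible k: 4..6 (factorial args all ≥0)
  k=4: (−1)^0·1440.0000/(96)·0.6575^4·0.7535^4 = +0.903398
  k=5: (−1)^1·1440.0000/(120)·0.6575^2·0.7535^6 = -0.949245
  k=6: (−1)^2·1440.0000/(1440)·0.6575^0·0.7535^8 = +0.103898
d^4_{-2,2}(1.7067) = +0.903398 -0.949245 +0.103898 = +0.058050
D = (+0.999928+0.012014i)·(+0.058050)·(+0.219021+0.975720i) = +0.012033+0.056789i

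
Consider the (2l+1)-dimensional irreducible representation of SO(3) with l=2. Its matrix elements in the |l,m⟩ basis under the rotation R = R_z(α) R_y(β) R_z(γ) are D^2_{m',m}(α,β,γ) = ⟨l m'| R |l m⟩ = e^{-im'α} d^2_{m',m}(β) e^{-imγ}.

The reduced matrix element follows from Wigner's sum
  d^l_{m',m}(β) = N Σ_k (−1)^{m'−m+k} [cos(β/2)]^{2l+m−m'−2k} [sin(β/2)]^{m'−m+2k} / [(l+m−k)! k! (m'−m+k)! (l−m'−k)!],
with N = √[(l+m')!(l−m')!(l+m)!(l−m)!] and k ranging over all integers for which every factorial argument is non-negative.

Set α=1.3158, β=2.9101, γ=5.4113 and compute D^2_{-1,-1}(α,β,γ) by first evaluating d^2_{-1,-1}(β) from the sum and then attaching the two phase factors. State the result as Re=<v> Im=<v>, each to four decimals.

First d^2_{-1,-1}(β=2.9101), then the phase factors e^{-i(-1)α} and e^{-i(-1)γ}:
c=cos(2.9101/2)=0.115488, s=sin(2.9101/2)=0.993309; N=√[1·6·1·6]=6.000000
k∈{0,1} keeps every argument non-negative
  k=0: (−1)^0·6.0000/(6)·0.1155^4·0.9933^0 = +0.000178
  k=1: (−1)^1·6.0000/(2)·0.1155^2·0.9933^2 = -0.039479
d^2_{-1,-1}(2.9101) = +0.000178 -0.039479 = -0.039301
D = (+0.252242+0.967664i)·(-0.039301)·(+0.643384-0.765543i) = -0.035492-0.016879i

Re=-0.0355 Im=-0.0169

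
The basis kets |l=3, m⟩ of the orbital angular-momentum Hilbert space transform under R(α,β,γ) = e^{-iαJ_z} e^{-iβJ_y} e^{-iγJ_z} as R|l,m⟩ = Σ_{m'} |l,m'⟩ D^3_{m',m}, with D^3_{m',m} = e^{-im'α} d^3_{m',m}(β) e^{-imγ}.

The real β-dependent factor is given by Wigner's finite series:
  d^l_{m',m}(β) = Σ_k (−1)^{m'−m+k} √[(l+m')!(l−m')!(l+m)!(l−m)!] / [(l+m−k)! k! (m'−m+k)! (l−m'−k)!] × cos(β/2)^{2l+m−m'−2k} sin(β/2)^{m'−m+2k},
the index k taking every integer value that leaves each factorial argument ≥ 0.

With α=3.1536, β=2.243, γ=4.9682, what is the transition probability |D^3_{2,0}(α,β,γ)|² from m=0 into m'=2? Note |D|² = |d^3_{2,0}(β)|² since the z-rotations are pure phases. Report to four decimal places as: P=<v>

First d^3_{2,0}(β=2.243), then the phase factors e^{-i(2)α} and e^{-i(0)γ}:
Half-angle: c=0.434332, s=0.900753. N=√(120·1·6·6)=65.726707
The bounds max(0,m−m')=0 and min(l+m,l−m')=1 give 2 terms
  k=0: (−1)^2·65.7267/(12)·0.4343^4·0.9008^2 = +0.158146
  k=1: (−1)^3·65.7267/(12)·0.4343^2·0.9008^4 = -0.680184
d^3_{2,0}(2.243) = +0.158146 -0.680184 = -0.522038
|D^3_{2,0}|² = |d^3_{2,0}(β)|² = (-0.522038)² = 0.272524 (the z-rotation phases have unit modulus)

P=0.2725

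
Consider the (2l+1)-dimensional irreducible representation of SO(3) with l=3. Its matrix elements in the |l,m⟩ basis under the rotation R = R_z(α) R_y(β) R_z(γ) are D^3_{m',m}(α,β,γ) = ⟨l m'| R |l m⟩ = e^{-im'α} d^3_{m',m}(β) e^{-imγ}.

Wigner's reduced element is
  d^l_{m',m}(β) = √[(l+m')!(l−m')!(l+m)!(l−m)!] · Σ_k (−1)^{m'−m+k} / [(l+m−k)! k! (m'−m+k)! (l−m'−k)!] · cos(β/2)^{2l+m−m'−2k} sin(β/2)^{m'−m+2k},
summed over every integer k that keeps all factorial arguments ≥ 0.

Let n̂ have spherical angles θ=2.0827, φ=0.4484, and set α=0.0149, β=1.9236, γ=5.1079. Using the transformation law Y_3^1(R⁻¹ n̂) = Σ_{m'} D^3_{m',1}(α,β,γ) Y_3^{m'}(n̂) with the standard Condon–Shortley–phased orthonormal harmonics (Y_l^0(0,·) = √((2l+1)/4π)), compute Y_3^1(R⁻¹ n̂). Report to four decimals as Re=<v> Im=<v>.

Need the full column D^3_{m',1} for m'=−3..3 at α=0.0149, β=1.9236, γ=5.1079.
cos(β/2)=0.572045, sin(β/2)=0.820223
d^3_{-3,1}: single k=4 term ⇒ +0.573630;  D = +0.197134+0.538693i
d^3_{-2,1}: k∈[3..4] ⇒ +0.653303 -0.671566 = -0.018263;  D = -0.006531-0.017055i
d^3_{-1,1}: k∈[2..4] ⇒ +0.432249 -1.184886 +0.304502 = -0.448135;  D = -0.166477-0.416065i
d^3_{0,1}: k∈[1..3] ⇒ +0.174049 -1.073486 +0.735663 = -0.163774;  D = -0.063099-0.151131i
d^3_{1,1}: k∈[0..2] ⇒ +0.035041 -0.576332 +0.888664 = +0.347374;  D = +0.138597+0.318527i
d^3_{2,1}: k∈[0..1] ⇒ -0.158884 +0.653303 = +0.494419;  D = +0.203999+0.450371i
d^3_{3,1}: single k=0 term ⇒ +0.279016;  D = +0.118897+0.252415i
Y_3^{m'}(θ=2.0827,φ=0.4484) and Σ D·Y over m':
  (+0.1971+0.5387i)·(+0.0618-0.2695i)  (-0.0065-0.0171i)·(-0.2375+0.2973i)  (-0.1665-0.4161i)·(+0.0507-0.0244i)  (-0.0631-0.1511i)·(+0.3291+0.0000i)  (+0.1386+0.3185i)·(-0.0507-0.0244i)  (+0.2040+0.4504i)·(-0.2375-0.2973i)  (+0.1189+0.2524i)·(-0.0618-0.2695i)
Y_3^1(R⁻¹ n̂) = +0.271465-0.319244i

Re=0.2715 Im=-0.3192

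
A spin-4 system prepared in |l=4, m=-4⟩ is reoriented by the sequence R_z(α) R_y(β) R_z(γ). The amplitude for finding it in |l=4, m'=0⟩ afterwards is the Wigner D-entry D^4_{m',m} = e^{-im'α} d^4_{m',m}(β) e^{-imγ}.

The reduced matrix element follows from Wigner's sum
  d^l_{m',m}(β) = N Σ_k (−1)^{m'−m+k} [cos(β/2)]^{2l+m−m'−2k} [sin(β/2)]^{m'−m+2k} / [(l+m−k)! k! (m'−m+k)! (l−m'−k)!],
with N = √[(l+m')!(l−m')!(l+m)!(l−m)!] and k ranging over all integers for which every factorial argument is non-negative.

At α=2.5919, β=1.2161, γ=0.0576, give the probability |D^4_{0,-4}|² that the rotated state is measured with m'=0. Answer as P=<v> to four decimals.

D^4_{0,-4}(2.5919,1.2161,0.0576) = e^{-i·0·2.5919}·d^4_{0,-4}(1.2161)·e^{-i·-4·0.0576}. Compute d first:
c=cos(1.2161/2)=0.820764, s=sin(1.2161/2)=0.571268; N=√[24·24·1·40320]=4819.161753
k: max(0,(-4)−(0))=0 … min(4+(-4),4−(0))=0
  k=0: (−1)^4·4819.1618/(576)·0.8208^4·0.5713^4 = +0.404372
d^4_{0,-4}(1.2161) = +0.404372
|D^4_{0,-4}|² = |d^4_{0,-4}(β)|² = (+0.404372)² = 0.163517 (the z-rotation phases have unit modulus)

P=0.1635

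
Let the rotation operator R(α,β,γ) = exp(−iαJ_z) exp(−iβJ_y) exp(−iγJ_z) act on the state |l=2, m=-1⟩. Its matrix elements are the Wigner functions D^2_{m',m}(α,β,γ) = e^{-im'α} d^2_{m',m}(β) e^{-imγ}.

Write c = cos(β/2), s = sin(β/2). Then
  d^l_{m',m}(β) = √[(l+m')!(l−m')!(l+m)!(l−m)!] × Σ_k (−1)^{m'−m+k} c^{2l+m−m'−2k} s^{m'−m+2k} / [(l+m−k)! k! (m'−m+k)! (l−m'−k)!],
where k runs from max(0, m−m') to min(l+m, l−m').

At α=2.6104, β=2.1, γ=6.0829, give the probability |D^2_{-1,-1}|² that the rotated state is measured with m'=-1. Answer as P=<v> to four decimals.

P=0.2476

First d^2_{-1,-1}(β=2.1), then the phase factors e^{-i(-1)α} and e^{-i(-1)γ}:
Half-angle: c=0.497571, s=0.867423. N=√(1·6·1·6)=6.000000
The bounds max(0,m−m')=0 and min(l+m,l−m')=1 give 2 terms
  k=0: (−1)^0·6.0000/(6)·0.4976^4·0.8674^0 = +0.061294
  k=1: (−1)^1·6.0000/(2)·0.4976^2·0.8674^2 = -0.558848
d^2_{-1,-1}(2.1) = +0.061294 -0.558848 = -0.497553
|D^2_{-1,-1}|² = |d^2_{-1,-1}(β)|² = (-0.497553)² = 0.247559 (the z-rotation phases have unit modulus)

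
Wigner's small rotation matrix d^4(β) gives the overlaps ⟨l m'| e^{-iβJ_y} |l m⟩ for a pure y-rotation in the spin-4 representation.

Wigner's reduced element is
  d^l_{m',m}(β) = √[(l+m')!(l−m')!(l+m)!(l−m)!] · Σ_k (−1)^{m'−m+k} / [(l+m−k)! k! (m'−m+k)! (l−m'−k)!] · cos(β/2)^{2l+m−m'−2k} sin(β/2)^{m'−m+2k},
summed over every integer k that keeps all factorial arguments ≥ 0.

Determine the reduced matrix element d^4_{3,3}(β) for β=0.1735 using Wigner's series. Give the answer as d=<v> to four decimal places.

d^4_{3,3}(β=0.1735) via Wigner's sum:
With c≡cos(β/2)=0.996240 and s≡sin(β/2)=0.086641, N=[5040·1·5040·1]^{1/2}=5040.000000
k∈{0,1} keeps every argument non-negative
  k=0: (−1)^0·5040.0000/(5040)·0.9962^8·0.0866^0 = +0.970310
  k=1: (−1)^1·5040.0000/(720)·0.9962^6·0.0866^2 = -0.051372
d^4_{3,3}(0.1735) = +0.970310 -0.051372 = +0.918937

d=0.9189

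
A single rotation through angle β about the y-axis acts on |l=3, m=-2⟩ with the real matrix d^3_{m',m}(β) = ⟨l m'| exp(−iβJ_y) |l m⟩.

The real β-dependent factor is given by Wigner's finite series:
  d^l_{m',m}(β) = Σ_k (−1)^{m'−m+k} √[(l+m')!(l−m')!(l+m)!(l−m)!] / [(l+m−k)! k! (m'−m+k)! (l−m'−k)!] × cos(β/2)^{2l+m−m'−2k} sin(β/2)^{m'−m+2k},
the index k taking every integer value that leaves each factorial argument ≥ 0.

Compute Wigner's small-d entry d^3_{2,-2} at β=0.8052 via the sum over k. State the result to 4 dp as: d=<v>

d=0.0961

d^3_{2,-2}(β=0.8052) via Wigner's sum:
c=cos(0.8052/2)=0.920045, s=sin(0.8052/2)=0.391812; N=√[120·1·1·120]=120.000000
The bounds max(0,m−m')=0 and min(l+m,l−m')=1 give 2 terms
  k=0: (−1)^4·120.0000/(24)·0.9200^2·0.3918^4 = +0.099747
  k=1: (−1)^5·120.0000/(120)·0.9200^0·0.3918^6 = -0.003618
d^3_{2,-2}(0.8052) = +0.099747 -0.003618 = +0.096129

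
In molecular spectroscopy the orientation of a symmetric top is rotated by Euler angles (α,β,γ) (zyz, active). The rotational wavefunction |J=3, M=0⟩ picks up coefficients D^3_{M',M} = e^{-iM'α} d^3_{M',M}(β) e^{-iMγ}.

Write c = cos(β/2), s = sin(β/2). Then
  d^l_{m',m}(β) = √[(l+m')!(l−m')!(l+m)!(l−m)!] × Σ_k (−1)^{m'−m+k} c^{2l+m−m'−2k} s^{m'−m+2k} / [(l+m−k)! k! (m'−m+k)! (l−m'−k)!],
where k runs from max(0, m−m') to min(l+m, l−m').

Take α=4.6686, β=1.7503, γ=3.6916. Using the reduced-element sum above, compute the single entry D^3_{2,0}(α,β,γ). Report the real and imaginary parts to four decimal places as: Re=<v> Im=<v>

First d^3_{2,0}(β=1.7503), then the phase factors e^{-i(2)α} and e^{-i(0)γ}:
With c≡cos(β/2)=0.640882 and s≡sin(β/2)=0.767640, N=[120·1·6·6]^{1/2}=65.726707
Admissible k: 0..1 (factorial args all ≥0)
  k=0: (−1)^2·65.7267/(12)·0.6409^4·0.7676^2 = +0.544486
  k=1: (−1)^3·65.7267/(12)·0.6409^2·0.7676^4 = -0.781171
d^3_{2,0}(1.7503) = +0.544486 -0.781171 = -0.236684
Phases: e^{-i·(2)·4.6686}=-0.996168-0.087466i, e^{-i·(0)·3.6916}=+1.000000+0.000000i ⇒ D=+0.235777+0.020702i

Re=0.2358 Im=0.0207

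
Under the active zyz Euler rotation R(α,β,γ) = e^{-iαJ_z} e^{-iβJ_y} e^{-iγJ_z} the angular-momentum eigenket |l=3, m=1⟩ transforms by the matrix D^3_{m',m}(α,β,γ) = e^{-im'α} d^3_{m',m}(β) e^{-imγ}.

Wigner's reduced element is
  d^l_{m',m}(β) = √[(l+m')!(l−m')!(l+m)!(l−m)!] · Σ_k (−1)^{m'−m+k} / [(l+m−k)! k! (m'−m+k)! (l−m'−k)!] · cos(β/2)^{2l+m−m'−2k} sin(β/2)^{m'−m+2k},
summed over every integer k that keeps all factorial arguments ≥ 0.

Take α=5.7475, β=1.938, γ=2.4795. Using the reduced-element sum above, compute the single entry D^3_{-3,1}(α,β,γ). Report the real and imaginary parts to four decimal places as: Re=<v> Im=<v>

D^3_{-3,1}(5.7475,1.938,2.4795) = e^{-i·-3·5.7475}·d^3_{-3,1}(1.938)·e^{-i·1·2.4795}. Compute d first:
With c≡cos(β/2)=0.566124 and s≡sin(β/2)=0.824320, N=[1·720·24·2]^{1/2}=185.903201
k: max(0,(1)−(-3))=4 … min(3+(1),3−(-3))=4
  k=4: (−1)^0·185.9032/(48)·0.5661^2·0.8243^4 = +0.573129
d^3_{-3,1}(1.938) = +0.573129
D = (-0.036252-0.999343i)·(+0.573129)·(-0.788707-0.614769i) = -0.335723+0.464507i

Re=-0.3357 Im=0.4645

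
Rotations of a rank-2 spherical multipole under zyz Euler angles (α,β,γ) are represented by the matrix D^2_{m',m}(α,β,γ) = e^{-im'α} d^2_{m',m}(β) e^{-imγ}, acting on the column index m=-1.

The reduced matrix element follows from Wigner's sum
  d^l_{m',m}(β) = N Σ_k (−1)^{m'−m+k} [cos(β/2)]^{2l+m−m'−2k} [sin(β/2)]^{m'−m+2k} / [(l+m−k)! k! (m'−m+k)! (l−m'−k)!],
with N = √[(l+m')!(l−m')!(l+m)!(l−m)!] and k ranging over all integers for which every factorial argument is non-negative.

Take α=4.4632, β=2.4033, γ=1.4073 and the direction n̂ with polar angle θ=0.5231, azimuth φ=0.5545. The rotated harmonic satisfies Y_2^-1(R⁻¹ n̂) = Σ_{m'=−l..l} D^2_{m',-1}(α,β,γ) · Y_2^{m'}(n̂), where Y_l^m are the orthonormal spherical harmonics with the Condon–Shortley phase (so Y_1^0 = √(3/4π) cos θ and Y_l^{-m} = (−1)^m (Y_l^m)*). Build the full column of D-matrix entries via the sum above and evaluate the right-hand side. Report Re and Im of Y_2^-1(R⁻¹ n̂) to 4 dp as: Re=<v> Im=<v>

Need the full column D^2_{m',-1} for m'=−2..2 at α=4.4632, β=2.4033, γ=1.4073.
cos(β/2)=0.360819, sin(β/2)=0.932636
d^2_{-2,-1}: single k=1 term ⇒ +0.087622;  D = -0.053852-0.069120i
d^2_{-1,-1}: k∈[0..1] ⇒ +0.016950 -0.339723 = -0.322774;  D = -0.295676+0.129455i
d^2_{0,-1}: k∈[0..1] ⇒ -0.107314 +0.716971 = +0.609657;  D = +0.099233+0.601527i
d^2_{1,-1}: k∈[0..1] ⇒ +0.339723 -0.756568 = -0.416845;  D = +0.415316+0.035677i
d^2_{2,-1}: single k=0 term ⇒ -0.585404;  D = -0.192397+0.552885i
Y_2^{m'}(θ=0.5231,φ=0.5545) and Σ D·Y over m':
  (-0.0539-0.0691i)·(+0.0430-0.0863i)  (-0.2957+0.1295i)·(+0.2842-0.1760i)  (+0.0992+0.6015i)·(+0.3946+0.0000i)  (+0.4153+0.0357i)·(-0.2842-0.1760i)  (-0.1924+0.5529i)·(+0.0430+0.0863i)
Y_2^-1(R⁻¹ n̂) = -0.198117+0.251808i

Re=-0.1981 Im=0.2518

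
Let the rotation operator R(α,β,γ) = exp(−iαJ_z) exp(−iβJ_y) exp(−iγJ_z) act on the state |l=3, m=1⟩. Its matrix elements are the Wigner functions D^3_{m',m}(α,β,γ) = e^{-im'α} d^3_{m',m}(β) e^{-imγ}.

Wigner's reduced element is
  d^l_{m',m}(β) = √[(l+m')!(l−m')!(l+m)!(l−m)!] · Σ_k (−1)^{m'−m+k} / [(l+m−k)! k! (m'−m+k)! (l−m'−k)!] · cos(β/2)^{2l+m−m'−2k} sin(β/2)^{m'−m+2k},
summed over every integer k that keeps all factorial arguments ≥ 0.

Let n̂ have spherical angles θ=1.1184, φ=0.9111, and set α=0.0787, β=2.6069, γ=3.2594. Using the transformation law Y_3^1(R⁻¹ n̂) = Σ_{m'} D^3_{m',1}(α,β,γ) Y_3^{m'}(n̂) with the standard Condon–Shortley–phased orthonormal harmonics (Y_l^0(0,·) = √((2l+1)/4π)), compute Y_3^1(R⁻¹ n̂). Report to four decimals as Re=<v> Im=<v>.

Re=0.2085 Im=-0.2362

Need the full column D^3_{m',1} for m'=−3..3 at α=0.0787, β=2.6069, γ=3.2594.
cos(β/2)=0.264173, sin(β/2)=0.964475
d^3_{-3,1}: single k=4 term ⇒ +0.233877;  D = -0.232242-0.027601i
d^3_{-2,1}: k∈[3..4] ⇒ +0.104609 -0.697178 = -0.592570;  D = +0.592105+0.023455i
d^3_{-1,1}: k∈[2..4] ⇒ +0.027182 -0.483094 +0.804909 = +0.348998;  D = -0.348731+0.013645i
d^3_{0,1}: k∈[1..3] ⇒ +0.004299 -0.171890 +0.763721 = +0.596129;  D = -0.591997+0.070066i
d^3_{1,1}: k∈[0..2] ⇒ +0.000340 -0.036243 +0.362320 = +0.326417;  D = -0.320135+0.063731i
d^3_{2,1}: k∈[0..1] ⇒ -0.003924 +0.104609 = +0.100685;  D = -0.096896+0.027361i
d^3_{3,1}: single k=0 term ⇒ +0.017546;  D = -0.016459+0.006081i
Y_3^{m'}(θ=1.1184,φ=0.9111) and Σ D·Y over m':
  (-0.2322-0.0276i)·(-0.2786-0.1205i)  (+0.5921+0.0235i)·(-0.0899-0.3500i)  (-0.3487+0.0136i)·(-0.0079+0.0102i)  (-0.5920+0.0701i)·(-0.3335+0.0000i)  (-0.3201+0.0637i)·(+0.0079+0.0102i)  (-0.0969+0.0274i)·(-0.0899+0.3500i)  (-0.0165+0.0061i)·(+0.2786-0.1205i)
Y_3^1(R⁻¹ n̂) = +0.208520-0.236195i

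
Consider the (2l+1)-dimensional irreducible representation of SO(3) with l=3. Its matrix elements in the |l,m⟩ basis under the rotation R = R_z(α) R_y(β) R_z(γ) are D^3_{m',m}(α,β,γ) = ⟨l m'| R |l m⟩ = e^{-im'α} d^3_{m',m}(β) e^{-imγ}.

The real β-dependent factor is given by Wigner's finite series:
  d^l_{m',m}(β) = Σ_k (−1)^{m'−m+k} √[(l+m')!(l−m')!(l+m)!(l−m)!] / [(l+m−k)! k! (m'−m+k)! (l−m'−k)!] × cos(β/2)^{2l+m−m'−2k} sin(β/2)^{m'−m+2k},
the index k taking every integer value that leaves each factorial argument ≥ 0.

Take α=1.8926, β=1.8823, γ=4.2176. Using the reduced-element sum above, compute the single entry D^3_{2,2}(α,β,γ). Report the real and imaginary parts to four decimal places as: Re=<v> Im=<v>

Re=-0.3302 Im=-0.1190

Split into d^3_{2,2}(β=1.8823) × two z-phases.
c=cos(1.8823/2)=0.588859, s=sin(1.8823/2)=0.808236; N=√[120·1·120·1]=120.000000
The bounds max(0,m−m')=0 and min(l+m,l−m')=1 give 2 terms
  k=0: (−1)^0·120.0000/(120)·0.5889^6·0.8082^0 = +0.041693
  k=1: (−1)^1·120.0000/(24)·0.5889^4·0.8082^2 = -0.392727
d^3_{2,2}(1.8823) = +0.041693 -0.392727 = -0.351034
Attach z-rotation phases: D = e^{-i(2)(1.8926)}·(-0.351034)·e^{-i(2)(4.2176)} = -0.330234-0.119039i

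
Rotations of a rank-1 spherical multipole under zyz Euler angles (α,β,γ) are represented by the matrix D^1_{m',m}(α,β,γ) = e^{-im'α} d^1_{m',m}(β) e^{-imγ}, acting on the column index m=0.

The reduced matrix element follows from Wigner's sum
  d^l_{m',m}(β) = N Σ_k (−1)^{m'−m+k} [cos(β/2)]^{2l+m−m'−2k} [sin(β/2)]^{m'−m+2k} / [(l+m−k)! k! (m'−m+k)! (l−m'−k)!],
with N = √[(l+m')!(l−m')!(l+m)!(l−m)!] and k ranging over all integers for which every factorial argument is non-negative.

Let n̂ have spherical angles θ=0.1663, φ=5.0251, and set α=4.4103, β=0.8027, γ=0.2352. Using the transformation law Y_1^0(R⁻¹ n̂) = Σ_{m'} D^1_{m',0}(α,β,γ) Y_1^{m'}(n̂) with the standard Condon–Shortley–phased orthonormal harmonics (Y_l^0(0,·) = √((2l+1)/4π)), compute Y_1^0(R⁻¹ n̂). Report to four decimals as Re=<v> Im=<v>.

Need the full column D^1_{m',0} for m'=−1..1 at α=4.4103, β=0.8027, γ=0.2352.
cos(β/2)=0.920534, sin(β/2)=0.390661
d^1_{-1,0}: single k=1 term ⇒ +0.508576;  D = -0.151309-0.485546i
d^1_{0,0}: k∈[0..1] ⇒ +0.847384 -0.152616 = +0.694767;  D = +0.694767+0.000000i
d^1_{1,0}: single k=0 term ⇒ -0.508576;  D = +0.151309-0.485546i
Y_1^{m'}(θ=0.1663,φ=5.0251) and Σ D·Y over m':
  (-0.1513-0.4855i)·(+0.0176+0.0544i)  (+0.6948+0.0000i)·(+0.4819+0.0000i)  (+0.1513-0.4855i)·(-0.0176+0.0544i)
Y_1^0(R⁻¹ n̂) = +0.382302+0.000000i

Re=0.3823 Im=0.0000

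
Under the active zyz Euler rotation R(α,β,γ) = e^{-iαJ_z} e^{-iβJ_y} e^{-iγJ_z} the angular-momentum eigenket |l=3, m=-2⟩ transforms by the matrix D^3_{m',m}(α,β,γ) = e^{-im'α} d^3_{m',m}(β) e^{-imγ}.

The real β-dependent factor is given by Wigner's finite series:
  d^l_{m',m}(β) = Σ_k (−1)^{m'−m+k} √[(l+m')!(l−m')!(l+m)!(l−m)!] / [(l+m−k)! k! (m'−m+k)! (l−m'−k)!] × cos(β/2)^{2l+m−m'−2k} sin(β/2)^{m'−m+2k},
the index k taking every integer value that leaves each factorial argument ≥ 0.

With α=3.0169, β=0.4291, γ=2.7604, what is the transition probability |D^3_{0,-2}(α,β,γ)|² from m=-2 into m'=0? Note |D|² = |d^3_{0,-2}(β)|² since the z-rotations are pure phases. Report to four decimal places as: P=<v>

P=0.0465

First d^3_{0,-2}(β=0.4291), then the phase factors e^{-i(0)α} and e^{-i(-2)γ}:
Half-angle: c=0.977072, s=0.212908. N=√(6·6·1·120)=65.726707
The bounds max(0,m−m')=0 and min(l+m,l−m')=1 give 2 terms
  k=0: (−1)^2·65.7267/(12)·0.9771^4·0.2129^2 = +0.226282
  k=1: (−1)^3·65.7267/(12)·0.9771^2·0.2129^4 = -0.010744
d^3_{0,-2}(0.4291) = +0.226282 -0.010744 = +0.215538
|D^3_{0,-2}|² = |d^3_{0,-2}(β)|² = (+0.215538)² = 0.046457 (the z-rotation phases have unit modulus)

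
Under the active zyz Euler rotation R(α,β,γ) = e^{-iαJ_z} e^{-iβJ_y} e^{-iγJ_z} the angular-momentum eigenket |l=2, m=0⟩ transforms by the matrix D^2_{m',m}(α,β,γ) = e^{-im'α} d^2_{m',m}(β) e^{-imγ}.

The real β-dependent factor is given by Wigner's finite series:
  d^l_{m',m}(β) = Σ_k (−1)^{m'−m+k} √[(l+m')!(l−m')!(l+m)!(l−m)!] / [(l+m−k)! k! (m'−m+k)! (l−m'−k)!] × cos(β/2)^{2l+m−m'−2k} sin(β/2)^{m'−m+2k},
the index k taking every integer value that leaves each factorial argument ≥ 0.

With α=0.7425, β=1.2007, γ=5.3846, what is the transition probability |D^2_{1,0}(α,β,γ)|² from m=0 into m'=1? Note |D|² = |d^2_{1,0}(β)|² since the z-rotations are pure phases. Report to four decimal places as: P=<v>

P=0.1706

First d^2_{1,0}(β=1.2007), then the phase factors e^{-i(1)α} and e^{-i(0)γ}:
Half-angle: c=0.825138, s=0.564931. N=√(6·1·2·2)=4.898979
k∈{0,1} keeps every argument non-negative
  k=0: (−1)^1·4.8990/(2)·0.8251^3·0.5649^1 = -0.777411
  k=1: (−1)^2·4.8990/(2)·0.8251^1·0.5649^3 = +0.364409
d^2_{1,0}(1.2007) = -0.777411 +0.364409 = -0.413002
|D^2_{1,0}|² = |d^2_{1,0}(β)|² = (-0.413002)² = 0.170571 (the z-rotation phases have unit modulus)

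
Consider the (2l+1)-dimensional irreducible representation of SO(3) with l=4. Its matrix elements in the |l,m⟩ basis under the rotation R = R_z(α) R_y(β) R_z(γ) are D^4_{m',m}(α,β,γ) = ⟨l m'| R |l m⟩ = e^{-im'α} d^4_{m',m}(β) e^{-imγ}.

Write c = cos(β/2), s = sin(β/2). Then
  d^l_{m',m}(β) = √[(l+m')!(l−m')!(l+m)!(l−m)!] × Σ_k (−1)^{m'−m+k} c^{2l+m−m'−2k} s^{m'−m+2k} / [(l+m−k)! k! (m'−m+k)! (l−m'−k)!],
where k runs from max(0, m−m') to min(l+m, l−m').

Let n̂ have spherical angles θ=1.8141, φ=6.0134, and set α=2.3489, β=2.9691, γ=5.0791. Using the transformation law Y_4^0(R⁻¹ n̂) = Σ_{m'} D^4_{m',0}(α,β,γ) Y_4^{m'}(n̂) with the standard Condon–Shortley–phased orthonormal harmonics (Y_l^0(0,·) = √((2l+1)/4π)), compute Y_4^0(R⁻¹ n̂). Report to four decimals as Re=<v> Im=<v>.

Re=0.2902 Im=0.0000

Need the full column D^4_{m',0} for m'=−4..4 at α=2.3489, β=2.9691, γ=5.0791.
cos(β/2)=0.086139, sin(β/2)=0.996283
d^4_{-4,0}: single k=4 term ⇒ +0.000454;  D = -0.000454+0.000013i
d^4_{-3,0}: k∈[3..4] ⇒ +0.000055 -0.007423 = -0.007368;  D = -0.005322-0.005094i
d^4_{-2,0}: k∈[2..4] ⇒ +0.000004 -0.001372 +0.068837 = +0.067469;  D = -0.000984-0.067461i
d^4_{-1,0}: k∈[1..4] ⇒ +0.000000 -0.000126 +0.016834 -0.375315 = -0.358607;  D = +0.251717-0.255416i
d^4_{0,0}: k∈[0..4] ⇒ +0.000000 -0.000006 +0.001953 -0.116097 +0.970649 = +0.856498;  D = +0.856498+0.000000i
d^4_{1,0}: k∈[0..3] ⇒ -0.000000 +0.000126 -0.016834 +0.375315 = +0.358607;  D = -0.251717-0.255416i
d^4_{2,0}: k∈[0..2] ⇒ +0.000004 -0.001372 +0.068837 = +0.067469;  D = -0.000984+0.067461i
d^4_{3,0}: k∈[0..1] ⇒ -0.000055 +0.007423 = +0.007368;  D = +0.005322-0.005094i
d^4_{4,0}: single k=0 term ⇒ +0.000454;  D = -0.000454-0.000013i
Y_4^{m'}(θ=1.8141,φ=6.0134) and Σ D·Y over m':
  (-0.0005+0.0000i)·(+0.1854+0.3461i)  (-0.0053-0.0051i)·(-0.1902-0.1995i)  (-0.0010-0.0675i)·(-0.1605-0.0961i)  (+0.2517-0.2554i)·(+0.2765+0.0765i)  (+0.8565+0.0000i)·(+0.1456+0.0000i)  (-0.2517-0.2554i)·(-0.2765+0.0765i)  (-0.0010+0.0675i)·(-0.1605+0.0961i)  (+0.0053-0.0051i)·(+0.1902-0.1995i)  (-0.0005-0.0000i)·(+0.1854-0.3461i)
Y_4^0(R⁻¹ n̂) = +0.290178+0.000000i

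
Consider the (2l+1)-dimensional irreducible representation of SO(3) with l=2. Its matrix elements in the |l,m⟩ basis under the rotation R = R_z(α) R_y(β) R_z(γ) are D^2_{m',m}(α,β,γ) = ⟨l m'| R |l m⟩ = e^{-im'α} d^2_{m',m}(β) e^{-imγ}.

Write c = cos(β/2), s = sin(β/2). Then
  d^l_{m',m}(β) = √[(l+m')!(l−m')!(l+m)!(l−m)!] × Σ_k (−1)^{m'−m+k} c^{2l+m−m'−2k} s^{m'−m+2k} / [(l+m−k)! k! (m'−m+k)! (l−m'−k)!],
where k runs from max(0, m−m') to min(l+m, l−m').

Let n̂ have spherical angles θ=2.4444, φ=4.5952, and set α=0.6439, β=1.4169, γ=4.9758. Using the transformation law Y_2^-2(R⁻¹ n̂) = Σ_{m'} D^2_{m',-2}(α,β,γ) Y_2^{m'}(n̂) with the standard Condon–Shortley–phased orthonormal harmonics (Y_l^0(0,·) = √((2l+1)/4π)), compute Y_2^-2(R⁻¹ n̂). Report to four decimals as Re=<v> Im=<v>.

Re=0.0379 Im=-0.2645

Need the full column D^2_{m',-2} for m'=−2..2 at α=0.6439, β=1.4169, γ=4.9758.
cos(β/2)=0.759371, sin(β/2)=0.650658
d^2_{-2,-2}: single k=0 term ⇒ +0.332519;  D = +0.080276-0.322684i
d^2_{-1,-2}: single k=0 term ⇒ -0.569830;  D = +0.221941+0.524831i
d^2_{0,-2}: single k=0 term ⇒ +0.597983;  D = -0.516902-0.300659i
d^2_{1,-2}: single k=0 term ⇒ -0.418352;  D = +0.415488-0.048868i
d^2_{2,-2}: single k=0 term ⇒ +0.179230;  D = -0.129791+0.123602i
Y_2^{m'}(θ=2.4444,φ=4.5952) and Σ D·Y over m':
  (+0.0803-0.3227i)·(-0.1549-0.0370i)  (+0.2219+0.5248i)·(+0.0445-0.3777i)  (-0.5169-0.3007i)·(+0.2407+0.0000i)  (+0.4155-0.0489i)·(-0.0445-0.3777i)  (-0.1298+0.1236i)·(-0.1549+0.0370i)
Y_2^-2(R⁻¹ n̂) = +0.037887-0.264539i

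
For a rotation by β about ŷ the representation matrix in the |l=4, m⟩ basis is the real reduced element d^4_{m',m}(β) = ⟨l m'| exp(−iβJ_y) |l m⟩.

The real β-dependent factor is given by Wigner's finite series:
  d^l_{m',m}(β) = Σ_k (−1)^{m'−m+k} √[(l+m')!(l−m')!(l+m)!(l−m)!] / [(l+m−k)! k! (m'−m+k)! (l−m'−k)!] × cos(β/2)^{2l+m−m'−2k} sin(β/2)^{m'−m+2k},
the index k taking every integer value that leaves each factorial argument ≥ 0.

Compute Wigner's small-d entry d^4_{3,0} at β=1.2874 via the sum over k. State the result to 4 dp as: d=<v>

d^4_{3,0}(β=1.2874) via Wigner's sum:
Half-angle: c=0.799881, s=0.600159. N=√(5040·1·24·24)=1703.830978
The bounds max(0,m−m')=0 and min(l+m,l−m')=1 give 2 terms
  k=0: (−1)^3·1703.8310/(144)·0.7999^5·0.6002^3 = -0.837508
  k=1: (−1)^4·1703.8310/(144)·0.7999^3·0.6002^5 = +0.471489
d^4_{3,0}(1.2874) = -0.837508 +0.471489 = -0.366019

d=-0.3660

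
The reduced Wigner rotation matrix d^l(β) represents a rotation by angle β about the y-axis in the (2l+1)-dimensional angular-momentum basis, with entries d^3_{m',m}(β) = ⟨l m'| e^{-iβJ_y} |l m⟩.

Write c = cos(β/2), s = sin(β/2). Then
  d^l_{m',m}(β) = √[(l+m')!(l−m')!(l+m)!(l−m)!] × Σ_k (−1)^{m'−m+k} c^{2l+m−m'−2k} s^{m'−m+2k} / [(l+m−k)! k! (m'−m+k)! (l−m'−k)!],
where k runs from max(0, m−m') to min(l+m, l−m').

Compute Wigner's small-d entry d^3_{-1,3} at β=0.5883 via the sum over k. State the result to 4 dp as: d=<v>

d=0.0251

d^3_{-1,3}(β=0.5883) via Wigner's sum:
c=cos(0.5883/2)=0.957049, s=sin(0.5883/2)=0.289926; N=√[2·24·720·1]=185.903201
k: max(0,(3)−(-1))=4 … min(3+(3),3−(-1))=4
  k=4: (−1)^0·185.9032/(48)·0.9570^2·0.2899^4 = +0.025065
d^3_{-1,3}(0.5883) = +0.025065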